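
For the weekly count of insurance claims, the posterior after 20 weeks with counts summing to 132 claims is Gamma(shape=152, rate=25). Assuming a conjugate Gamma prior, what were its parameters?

Gamma(shape=20, rate=5)

A Gamma(α, β) prior (rate parametrization) on a Poisson rate with n observations summing to S gives posterior Gamma(α+S, β+n).
So α = 152 − 132 = 20 and β = 25 − 20 = 5.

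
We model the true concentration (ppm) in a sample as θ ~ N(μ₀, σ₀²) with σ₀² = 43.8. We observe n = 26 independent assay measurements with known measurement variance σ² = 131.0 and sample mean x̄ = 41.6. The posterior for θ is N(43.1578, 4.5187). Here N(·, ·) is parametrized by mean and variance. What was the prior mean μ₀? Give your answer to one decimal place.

μ₀ = 56.7

The posterior mean is a precision-weighted average: μ_n = (τ₀μ₀ + τ_data·x̄)/(τ₀+τ_data), with τ₀=1/σ₀² and τ_data=n/σ².
Here τ₀ = 1/43.8 = 0.022831 and τ_data = 26/131.0 = 0.198473, so τ_n = 0.221304.
Rearranging for μ₀: μ₀ = (μ_n·τ_n − τ_data·x̄)/τ₀ = (43.1578·0.221304 − 0.198473·41.6) / 0.022831 = 1.294517/0.022831 ≈ 56.7.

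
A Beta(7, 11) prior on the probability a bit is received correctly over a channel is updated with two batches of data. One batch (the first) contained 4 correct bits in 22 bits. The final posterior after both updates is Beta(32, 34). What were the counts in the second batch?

Sequential conjugate updates are equivalent to a single update on the pooled data, so total successes = posterior α − prior α and total failures = posterior β − prior β.
Total across both batches: 32−7=25 correct bits, 34−11=23 errors.
Subtract the first batch: 25−4=21 correct bits and 23−18=5 errors.

21 correct bits and 5 errors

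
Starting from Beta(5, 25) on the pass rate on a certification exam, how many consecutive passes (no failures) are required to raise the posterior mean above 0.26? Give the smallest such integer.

k = 4

After k passes and 0 failures the posterior is Beta(5+k, 25), with mean (5+k)/(5+25+k).
Set (5+k)/(30+k) > 0.26 and solve: k > (0.26·30 − 5)/(1 − 0.26) = 3.784.
The smallest integer exceeding 3.784 is 4.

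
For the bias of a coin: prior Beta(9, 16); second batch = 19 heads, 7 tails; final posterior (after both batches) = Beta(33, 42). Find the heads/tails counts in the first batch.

5 heads and 19 tails

Because Beta–binomial updating is additive in the counts, the combined data contributed (α_post−α_prior, β_post−β_prior) successes and failures.
Total across both batches: 33−9=24 heads, 42−16=26 tails.
Subtract the second batch: 24−19=5 heads and 26−7=19 tails.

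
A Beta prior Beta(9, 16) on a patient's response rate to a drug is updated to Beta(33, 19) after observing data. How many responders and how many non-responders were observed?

24 responders and 3 non-responders

Under Beta–binomial conjugacy the posterior parameters are (a+s, b+f).
Match parameters: s=33−9=24, f=19−16=3.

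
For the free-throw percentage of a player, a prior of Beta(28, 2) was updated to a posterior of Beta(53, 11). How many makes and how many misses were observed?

Under Beta–binomial conjugacy the posterior parameters are (a+s, b+f).
So s = 53 − 28 = 25 and f = 11 − 2 = 9.

25 makes and 9 misses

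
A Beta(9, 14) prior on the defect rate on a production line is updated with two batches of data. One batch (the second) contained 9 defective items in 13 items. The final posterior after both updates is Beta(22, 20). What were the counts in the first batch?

Because Beta–binomial updating is additive in the counts, the combined data contributed (α_post−α_prior, β_post−β_prior) successes and failures.
Total across both batches: 22−9=13 defective items, 20−14=6 good items.
Subtract the second batch: 13−9=4 defective items and 6−4=2 good items.

4 defective items and 2 good items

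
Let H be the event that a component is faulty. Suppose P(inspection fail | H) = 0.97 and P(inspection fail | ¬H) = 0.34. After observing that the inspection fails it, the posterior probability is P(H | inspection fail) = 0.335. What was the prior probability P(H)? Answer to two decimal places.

P(H) = 0.15

Bayes' rule in odds form gives O(H|E) = O(H)·[P(E|H)/P(E|¬H)], hence O(H) = O(H|E)/LR.
Posterior odds = 0.335/(1−0.335) = 0.5038. LR = 0.97/0.34 = 2.8529.
Prior odds = 0.5038/2.8529 = 0.1766, so P(H) = 0.1766/(1+0.1766) ≈ 0.15.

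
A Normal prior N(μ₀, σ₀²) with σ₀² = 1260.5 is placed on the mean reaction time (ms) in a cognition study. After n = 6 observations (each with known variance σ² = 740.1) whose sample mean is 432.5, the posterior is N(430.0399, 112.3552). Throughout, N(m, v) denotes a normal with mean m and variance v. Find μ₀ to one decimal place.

The posterior mean is a precision-weighted average: μ_n = (τ₀μ₀ + τ_data·x̄)/(τ₀+τ_data), with τ₀=1/σ₀² and τ_data=n/σ².
Here τ₀ = 1/1260.5 = 0.000793 and τ_data = 6/740.1 = 0.008107, so τ_n = 0.008900.
Rearranging for μ₀: μ₀ = (μ_n·τ_n − τ_data·x̄)/τ₀ = (430.0399·0.008900 − 0.008107·432.5) / 0.000793 = 0.321078/0.000793 ≈ 404.9.

μ₀ = 404.9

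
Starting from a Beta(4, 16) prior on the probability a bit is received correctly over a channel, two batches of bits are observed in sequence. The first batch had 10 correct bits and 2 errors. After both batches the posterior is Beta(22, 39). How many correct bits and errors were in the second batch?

Because Beta–binomial updating is additive in the counts, the combined data contributed (α_post−α_prior, β_post−β_prior) successes and failures.
Total across both batches: 22−4=18 correct bits, 39−16=23 errors.
Subtract the first batch: 18−10=8 correct bits and 23−2=21 errors.

8 correct bits and 21 errors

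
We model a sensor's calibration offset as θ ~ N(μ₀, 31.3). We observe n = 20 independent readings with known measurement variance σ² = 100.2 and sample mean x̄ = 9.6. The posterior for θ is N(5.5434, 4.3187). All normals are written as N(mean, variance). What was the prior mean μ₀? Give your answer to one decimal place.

μ₀ = -19.8

With known observation variance, the Normal–Normal posterior has precision τ_n = τ₀ + n/σ² and mean μ_n = (τ₀μ₀ + (n/σ²)x̄)/τ_n.
Here τ₀ = 1/31.3 = 0.031949 and τ_data = 20/100.2 = 0.199601, so τ_n = 0.231550.
Rearranging for μ₀: μ₀ = (μ_n·τ_n − τ_data·x̄)/τ₀ = (5.5434·0.231550 − 0.199601·9.6) / 0.031949 = -0.632595/0.031949 ≈ -19.8.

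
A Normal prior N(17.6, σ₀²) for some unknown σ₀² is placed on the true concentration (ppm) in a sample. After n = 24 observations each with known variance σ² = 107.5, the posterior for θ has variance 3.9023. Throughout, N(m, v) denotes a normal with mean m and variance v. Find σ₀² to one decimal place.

Posterior precision equals prior precision plus data precision: 1/σ_n² = 1/σ₀² + n/σ².
So 1/σ₀² = 1/3.9023 − 24/107.5 = 0.256259 − 0.223256 = 0.033003.
Hence σ₀² = 1/0.033003 ≈ 30.3.

σ₀² = 30.3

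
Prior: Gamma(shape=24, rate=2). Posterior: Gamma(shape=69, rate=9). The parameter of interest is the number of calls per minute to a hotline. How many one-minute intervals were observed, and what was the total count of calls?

n = 7 one-minute intervals with total 45 calls

Gamma–Poisson conjugacy: posterior shape = α + Σxᵢ, posterior rate = β + n.
Matching: Σxᵢ = 69 − 24 = 45 and n = 9 − 2 = 7.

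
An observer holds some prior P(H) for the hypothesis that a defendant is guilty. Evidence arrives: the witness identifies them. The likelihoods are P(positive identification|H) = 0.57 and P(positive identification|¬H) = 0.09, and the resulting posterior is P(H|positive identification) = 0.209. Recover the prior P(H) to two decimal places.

In odds form, posterior odds = prior odds × likelihood ratio, so prior odds = posterior odds ÷ LR.
Posterior odds = 0.209/(1−0.209) = 0.2642. LR = 0.57/0.09 = 6.3333.
Prior odds = 0.2642/6.3333 = 0.0417, so P(H) = 0.0417/(1+0.0417) ≈ 0.04.

P(H) = 0.04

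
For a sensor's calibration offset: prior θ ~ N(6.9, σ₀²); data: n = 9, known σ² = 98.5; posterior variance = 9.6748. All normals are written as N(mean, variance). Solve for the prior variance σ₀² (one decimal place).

σ₀² = 83.4

For the Normal–Normal model with known σ², precisions add: τ_n = τ₀ + n/σ².
So 1/σ₀² = 1/9.6748 − 9/98.5 = 0.103361 − 0.091371 = 0.011990.
Hence σ₀² = 1/0.011990 ≈ 83.4.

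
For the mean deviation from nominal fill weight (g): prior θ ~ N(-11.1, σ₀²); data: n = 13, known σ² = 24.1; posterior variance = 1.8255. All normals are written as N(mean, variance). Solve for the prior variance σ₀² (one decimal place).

For the Normal–Normal model with known σ², precisions add: τ_n = τ₀ + n/σ².
So 1/σ₀² = 1/1.8255 − 13/24.1 = 0.547795 − 0.539419 = 0.008376.
Hence σ₀² = 1/0.008376 ≈ 119.4.

σ₀² = 119.4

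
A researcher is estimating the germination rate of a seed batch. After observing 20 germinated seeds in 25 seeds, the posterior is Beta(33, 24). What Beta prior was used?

Beta is conjugate to the binomial likelihood: posterior = Beta(a+s, b+f).
Subtract the data counts: 33−20=13, 24−5=19.

Beta(13, 19)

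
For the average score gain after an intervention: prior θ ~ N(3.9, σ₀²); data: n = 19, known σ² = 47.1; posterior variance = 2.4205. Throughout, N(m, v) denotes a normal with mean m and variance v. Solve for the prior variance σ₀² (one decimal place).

σ₀² = 102.7

For the Normal–Normal model with known σ², precisions add: τ_n = τ₀ + n/σ².
So 1/σ₀² = 1/2.4205 − 19/47.1 = 0.413138 − 0.403397 = 0.009741.
Hence σ₀² = 1/0.009741 ≈ 102.7.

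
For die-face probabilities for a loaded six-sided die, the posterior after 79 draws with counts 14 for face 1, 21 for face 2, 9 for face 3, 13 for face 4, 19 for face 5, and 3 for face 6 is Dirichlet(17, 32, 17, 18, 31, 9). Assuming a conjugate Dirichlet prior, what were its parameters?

Dirichlet(3, 11, 8, 5, 12, 6)

For a Dirichlet(α) prior with multinomial counts c, the posterior is Dirichlet(α + c) componentwise.
Subtract each count from the matching posterior parameter: 17−14=3, 32−21=11, 17−9=8, 18−13=5, 31−19=12, 9−3=6.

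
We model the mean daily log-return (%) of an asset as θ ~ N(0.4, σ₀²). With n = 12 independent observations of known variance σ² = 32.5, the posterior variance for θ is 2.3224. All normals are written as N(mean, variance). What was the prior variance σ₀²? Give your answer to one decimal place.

For the Normal–Normal model with known σ², precisions add: τ_n = τ₀ + n/σ².
So 1/σ₀² = 1/2.3224 − 12/32.5 = 0.430589 − 0.369231 = 0.061358.
Hence σ₀² = 1/0.061358 ≈ 16.3.

σ₀² = 16.3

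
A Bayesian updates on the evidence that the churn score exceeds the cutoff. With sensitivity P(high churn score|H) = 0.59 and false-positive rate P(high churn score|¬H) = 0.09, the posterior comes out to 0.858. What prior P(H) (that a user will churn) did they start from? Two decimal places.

P(H) = 0.48

Bayes' rule in odds form gives O(H|E) = O(H)·[P(E|H)/P(E|¬H)], hence O(H) = O(H|E)/LR.
Posterior odds = 0.858/(1−0.858) = 6.0423. LR = 0.59/0.09 = 6.5556.
Prior odds = 6.0423/6.5556 = 0.9217, so P(H) = 0.9217/(1+0.9217) ≈ 0.48.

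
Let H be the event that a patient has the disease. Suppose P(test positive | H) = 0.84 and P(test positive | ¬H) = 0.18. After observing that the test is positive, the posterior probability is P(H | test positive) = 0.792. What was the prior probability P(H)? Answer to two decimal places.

In odds form, posterior odds = prior odds × likelihood ratio, so prior odds = posterior odds ÷ LR.
Posterior odds = 0.792/(1−0.792) = 3.8077. LR = 0.84/0.18 = 4.6667.
Prior odds = 3.8077/4.6667 = 0.8159, so P(H) = 0.8159/(1+0.8159) ≈ 0.45.

P(H) = 0.45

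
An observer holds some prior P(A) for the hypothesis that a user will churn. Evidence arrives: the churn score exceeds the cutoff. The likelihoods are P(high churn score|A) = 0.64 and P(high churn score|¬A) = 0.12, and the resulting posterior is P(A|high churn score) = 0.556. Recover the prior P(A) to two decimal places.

P(A) = 0.19

In odds form, posterior odds = prior odds × likelihood ratio, so prior odds = posterior odds ÷ LR.
Posterior odds = 0.556/(1−0.556) = 1.2523. LR = 0.64/0.12 = 5.3333.
Prior odds = 1.2523/5.3333 = 0.2348, so P(A) = 0.2348/(1+0.2348) ≈ 0.19.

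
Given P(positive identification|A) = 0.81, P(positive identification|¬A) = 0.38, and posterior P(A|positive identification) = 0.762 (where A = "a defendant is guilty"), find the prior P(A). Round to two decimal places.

P(A) = 0.60

Bayes' rule in odds form gives O(A|E) = O(A)·[P(E|A)/P(E|¬A)], hence O(A) = O(A|E)/LR.
Posterior odds = 0.762/(1−0.762) = 3.2017. LR = 0.81/0.38 = 2.1316.
Prior odds = 3.2017/2.1316 = 1.5020, so P(A) = 1.5020/(1+1.5020) ≈ 0.60.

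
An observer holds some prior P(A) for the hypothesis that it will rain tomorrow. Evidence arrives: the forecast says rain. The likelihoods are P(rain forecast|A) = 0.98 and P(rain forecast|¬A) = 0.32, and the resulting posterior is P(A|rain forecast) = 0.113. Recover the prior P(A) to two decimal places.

P(A) = 0.04

Bayes' rule in odds form gives O(A|E) = O(A)·[P(E|A)/P(E|¬A)], hence O(A) = O(A|E)/LR.
Posterior odds = 0.113/(1−0.113) = 0.1274. LR = 0.98/0.32 = 3.0625.
Prior odds = 0.1274/3.0625 = 0.0416, so P(A) = 0.0416/(1+0.0416) ≈ 0.04.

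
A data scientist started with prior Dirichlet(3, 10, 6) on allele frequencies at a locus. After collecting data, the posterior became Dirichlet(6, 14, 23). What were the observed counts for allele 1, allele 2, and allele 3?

For a Dirichlet(α) prior with multinomial counts c, the posterior is Dirichlet(α + c) componentwise.
Counts are posterior − prior componentwise: 6−3=3, 14−10=4, 23−6=17.

counts (3, 4, 17)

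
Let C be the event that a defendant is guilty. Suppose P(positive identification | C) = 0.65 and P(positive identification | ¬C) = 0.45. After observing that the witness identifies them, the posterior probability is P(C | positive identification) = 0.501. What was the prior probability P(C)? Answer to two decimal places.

P(C) = 0.41

Bayes' rule in odds form gives O(C|E) = O(C)·[P(E|C)/P(E|¬C)], hence O(C) = O(C|E)/LR.
Posterior odds = 0.501/(1−0.501) = 1.0040. LR = 0.65/0.45 = 1.4444.
Prior odds = 1.0040/1.4444 = 0.6951, so P(C) = 0.6951/(1+0.6951) ≈ 0.41.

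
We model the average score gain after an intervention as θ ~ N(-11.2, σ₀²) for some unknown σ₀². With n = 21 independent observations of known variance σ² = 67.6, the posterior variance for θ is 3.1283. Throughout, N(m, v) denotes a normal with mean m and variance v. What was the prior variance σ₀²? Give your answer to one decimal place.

σ₀² = 111.0

For the Normal–Normal model with known σ², precisions add: τ_n = τ₀ + n/σ².
So 1/σ₀² = 1/3.1283 − 21/67.6 = 0.319662 − 0.310651 = 0.009011.
Hence σ₀² = 1/0.009011 ≈ 111.0.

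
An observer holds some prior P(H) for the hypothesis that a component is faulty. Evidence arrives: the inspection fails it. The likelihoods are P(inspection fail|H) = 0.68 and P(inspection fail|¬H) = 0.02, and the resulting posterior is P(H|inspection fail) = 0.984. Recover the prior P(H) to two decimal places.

In odds form, posterior odds = prior odds × likelihood ratio, so prior odds = posterior odds ÷ LR.
Posterior odds = 0.984/(1−0.984) = 61.5000. LR = 0.68/0.02 = 34.0000.
Prior odds = 61.5000/34.0000 = 1.8088, so P(H) = 1.8088/(1+1.8088) ≈ 0.64.

P(H) = 0.64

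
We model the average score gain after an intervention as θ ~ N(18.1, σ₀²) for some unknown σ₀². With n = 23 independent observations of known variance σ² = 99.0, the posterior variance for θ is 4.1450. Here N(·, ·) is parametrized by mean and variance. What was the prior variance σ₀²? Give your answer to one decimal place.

For the Normal–Normal model with known σ², precisions add: τ_n = τ₀ + n/σ².
So 1/σ₀² = 1/4.1450 − 23/99.0 = 0.241255 − 0.232323 = 0.008932.
Hence σ₀² = 1/0.008932 ≈ 112.0.

σ₀² = 112.0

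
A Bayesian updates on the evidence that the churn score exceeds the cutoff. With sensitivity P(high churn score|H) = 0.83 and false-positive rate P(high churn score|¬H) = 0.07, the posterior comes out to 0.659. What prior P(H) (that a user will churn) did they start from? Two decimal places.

P(H) = 0.14

In odds form, posterior odds = prior odds × likelihood ratio, so prior odds = posterior odds ÷ LR.
Posterior odds = 0.659/(1−0.659) = 1.9326. LR = 0.83/0.07 = 11.8571.
Prior odds = 1.9326/11.8571 = 0.1630, so P(H) = 0.1630/(1+0.1630) ≈ 0.14.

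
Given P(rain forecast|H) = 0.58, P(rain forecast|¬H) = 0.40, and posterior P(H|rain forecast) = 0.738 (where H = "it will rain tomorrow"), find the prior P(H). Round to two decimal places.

Bayes' rule in odds form gives O(H|E) = O(H)·[P(E|H)/P(E|¬H)], hence O(H) = O(H|E)/LR.
Posterior odds = 0.738/(1−0.738) = 2.8168. LR = 0.58/0.40 = 1.4500.
Prior odds = 2.8168/1.4500 = 1.9426, so P(H) = 1.9426/(1+1.9426) ≈ 0.66.

P(H) = 0.66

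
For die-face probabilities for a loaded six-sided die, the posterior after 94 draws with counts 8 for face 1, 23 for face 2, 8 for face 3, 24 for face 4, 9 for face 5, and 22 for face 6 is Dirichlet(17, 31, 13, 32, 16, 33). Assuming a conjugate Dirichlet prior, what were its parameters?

For a Dirichlet(α) prior with multinomial counts c, the posterior is Dirichlet(α + c) componentwise.
Subtract each count from the matching posterior parameter: 17−8=9, 31−23=8, 13−8=5, 32−24=8, 16−9=7, 33−22=11.

Dirichlet(9, 8, 5, 8, 7, 11)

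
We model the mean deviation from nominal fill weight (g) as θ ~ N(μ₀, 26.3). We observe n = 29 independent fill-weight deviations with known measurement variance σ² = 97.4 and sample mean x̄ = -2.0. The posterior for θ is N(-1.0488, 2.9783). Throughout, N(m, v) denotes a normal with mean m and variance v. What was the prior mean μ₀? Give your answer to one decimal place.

μ₀ = 6.4

The posterior mean is a precision-weighted average: μ_n = (τ₀μ₀ + τ_data·x̄)/(τ₀+τ_data), with τ₀=1/σ₀² and τ_data=n/σ².
Here τ₀ = 1/26.3 = 0.038023 and τ_data = 29/97.4 = 0.297741, so τ_n = 0.335764.
Rearranging for μ₀: μ₀ = (μ_n·τ_n − τ_data·x̄)/τ₀ = (-1.0488·0.335764 − 0.297741·-2.0) / 0.038023 = 0.243333/0.038023 ≈ 6.4.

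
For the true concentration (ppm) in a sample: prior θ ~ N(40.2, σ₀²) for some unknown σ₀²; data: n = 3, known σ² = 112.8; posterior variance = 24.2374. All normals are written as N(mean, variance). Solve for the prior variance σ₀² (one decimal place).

For the Normal–Normal model with known σ², precisions add: τ_n = τ₀ + n/σ².
So 1/σ₀² = 1/24.2374 − 3/112.8 = 0.041259 − 0.026596 = 0.014663.
Hence σ₀² = 1/0.014663 ≈ 68.2.

σ₀² = 68.2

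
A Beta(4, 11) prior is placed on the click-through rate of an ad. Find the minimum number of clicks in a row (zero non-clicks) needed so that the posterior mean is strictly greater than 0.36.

k = 3

After k clicks and 0 non-clicks the posterior is Beta(4+k, 11), with mean (4+k)/(4+11+k).
Set (4+k)/(15+k) > 0.36 and solve: k > (0.36·15 − 4)/(1 − 0.36) = 2.188.
The smallest integer exceeding 2.188 is 3, and checking k=3: (7)/(18) = 0.3889 > 0.36.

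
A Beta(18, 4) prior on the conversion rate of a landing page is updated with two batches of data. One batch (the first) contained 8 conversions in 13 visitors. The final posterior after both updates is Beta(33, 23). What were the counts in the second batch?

Because Beta–binomial updating is additive in the counts, the combined data contributed (α_post−α_prior, β_post−β_prior) successes and failures.
Total across both batches: 33−18=15 conversions, 23−4=19 bounces.
Subtract the first batch: 15−8=7 conversions and 19−5=14 bounces.

7 conversions and 14 bounces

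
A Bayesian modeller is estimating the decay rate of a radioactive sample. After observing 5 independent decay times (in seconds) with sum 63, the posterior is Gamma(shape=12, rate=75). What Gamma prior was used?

Gamma(shape=7, rate=12)

For an exponential likelihood with a Gamma(α, β) prior on the rate, n observations with total T give posterior Gamma(α+n, β+T).
So α = 12 − 5 = 7 and β = 75 − 63 = 12.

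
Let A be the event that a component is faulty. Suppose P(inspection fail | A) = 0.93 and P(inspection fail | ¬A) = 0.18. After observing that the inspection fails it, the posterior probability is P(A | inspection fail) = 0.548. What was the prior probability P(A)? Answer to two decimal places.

P(A) = 0.19

In odds form, posterior odds = prior odds × likelihood ratio, so prior odds = posterior odds ÷ LR.
Posterior odds = 0.548/(1−0.548) = 1.2124. LR = 0.93/0.18 = 5.1667.
Prior odds = 1.2124/5.1667 = 0.2347, so P(A) = 0.2347/(1+0.2347) ≈ 0.19.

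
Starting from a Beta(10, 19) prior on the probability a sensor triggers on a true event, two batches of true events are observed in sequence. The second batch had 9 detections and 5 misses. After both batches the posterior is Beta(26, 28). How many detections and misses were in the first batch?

7 detections and 4 misses

Sequential conjugate updates are equivalent to a single update on the pooled data, so total successes = posterior α − prior α and total failures = posterior β − prior β.
Total across both batches: 26−10=16 detections, 28−19=9 misses.
Subtract the second batch: 16−9=7 detections and 9−5=4 misses.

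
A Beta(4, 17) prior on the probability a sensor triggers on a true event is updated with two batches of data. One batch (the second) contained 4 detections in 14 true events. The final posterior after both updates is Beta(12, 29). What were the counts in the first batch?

4 detections and 2 misses

Sequential conjugate updates are equivalent to a single update on the pooled data, so total successes = posterior α − prior α and total failures = posterior β − prior β.
Total across both batches: 12−4=8 detections, 29−17=12 misses.
Subtract the second batch: 8−4=4 detections and 12−10=2 misses.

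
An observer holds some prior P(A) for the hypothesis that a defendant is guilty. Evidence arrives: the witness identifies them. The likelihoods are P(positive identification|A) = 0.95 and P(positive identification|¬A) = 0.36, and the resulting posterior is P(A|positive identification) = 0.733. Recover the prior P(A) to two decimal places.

P(A) = 0.51

Bayes' rule in odds form gives O(A|E) = O(A)·[P(E|A)/P(E|¬A)], hence O(A) = O(A|E)/LR.
Posterior odds = 0.733/(1−0.733) = 2.7453. LR = 0.95/0.36 = 2.6389.
Prior odds = 2.7453/2.6389 = 1.0403, so P(A) = 1.0403/(1+1.0403) ≈ 0.51.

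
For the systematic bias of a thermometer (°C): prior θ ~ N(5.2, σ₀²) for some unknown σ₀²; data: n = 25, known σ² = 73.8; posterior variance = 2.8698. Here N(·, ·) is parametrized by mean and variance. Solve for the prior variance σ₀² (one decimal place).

σ₀² = 103.1

Posterior precision equals prior precision plus data precision: 1/σ_n² = 1/σ₀² + n/σ².
So 1/σ₀² = 1/2.8698 − 25/73.8 = 0.348456 − 0.338753 = 0.009703.
Hence σ₀² = 1/0.009703 ≈ 103.1.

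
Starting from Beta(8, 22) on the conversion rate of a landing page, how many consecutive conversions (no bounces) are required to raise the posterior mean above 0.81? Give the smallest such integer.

After k conversions and 0 bounces the posterior is Beta(8+k, 22), with mean (8+k)/(8+22+k).
Set (8+k)/(30+k) > 0.81 and solve: k > (0.81·30 − 8)/(1 − 0.81) = 85.789.
The smallest integer exceeding 85.789 is 86, and checking k=86: (94)/(116) = 0.8103 > 0.81.

k = 86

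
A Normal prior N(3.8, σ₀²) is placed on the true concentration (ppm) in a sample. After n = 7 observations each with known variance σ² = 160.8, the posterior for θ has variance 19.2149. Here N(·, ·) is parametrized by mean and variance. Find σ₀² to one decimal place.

For the Normal–Normal model with known σ², precisions add: τ_n = τ₀ + n/σ².
So 1/σ₀² = 1/19.2149 − 7/160.8 = 0.052043 − 0.043532 = 0.008511.
Hence σ₀² = 1/0.008511 ≈ 117.5.

σ₀² = 117.5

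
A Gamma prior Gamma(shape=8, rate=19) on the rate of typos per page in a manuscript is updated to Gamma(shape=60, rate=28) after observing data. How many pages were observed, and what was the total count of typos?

n = 9 pages with total 52 typos

A Gamma(α, β) prior (rate parametrization) on a Poisson rate with n observations summing to S gives posterior Gamma(α+S, β+n).
Matching: Σxᵢ = 60 − 8 = 52 and n = 28 − 19 = 9.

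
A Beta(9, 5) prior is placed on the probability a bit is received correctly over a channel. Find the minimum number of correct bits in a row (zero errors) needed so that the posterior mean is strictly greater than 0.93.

k = 58

After k correct bits and 0 errors the posterior is Beta(9+k, 5), with mean (9+k)/(9+5+k).
Set (9+k)/(14+k) > 0.93 and solve: k > (0.93·14 − 9)/(1 − 0.93) = 57.429.
The smallest integer exceeding 57.429 is 58.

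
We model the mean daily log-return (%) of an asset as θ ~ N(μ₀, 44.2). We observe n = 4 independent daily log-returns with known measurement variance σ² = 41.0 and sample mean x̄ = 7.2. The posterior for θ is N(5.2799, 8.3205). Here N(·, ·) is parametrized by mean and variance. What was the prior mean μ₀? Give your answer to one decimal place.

μ₀ = -3.0

The posterior mean is a precision-weighted average: μ_n = (τ₀μ₀ + τ_data·x̄)/(τ₀+τ_data), with τ₀=1/σ₀² and τ_data=n/σ².
Here τ₀ = 1/44.2 = 0.022624 and τ_data = 4/41.0 = 0.097561, so τ_n = 0.120185.
Rearranging for μ₀: μ₀ = (μ_n·τ_n − τ_data·x̄)/τ₀ = (5.2799·0.120185 − 0.097561·7.2) / 0.022624 = -0.067874/0.022624 ≈ -3.0.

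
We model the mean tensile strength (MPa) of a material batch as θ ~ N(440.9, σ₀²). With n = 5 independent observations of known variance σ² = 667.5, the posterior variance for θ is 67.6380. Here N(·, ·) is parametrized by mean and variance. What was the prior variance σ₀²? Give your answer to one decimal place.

σ₀² = 137.1

For the Normal–Normal model with known σ², precisions add: τ_n = τ₀ + n/σ².
So 1/σ₀² = 1/67.6380 − 5/667.5 = 0.014785 − 0.007491 = 0.007294.
Hence σ₀² = 1/0.007294 ≈ 137.1.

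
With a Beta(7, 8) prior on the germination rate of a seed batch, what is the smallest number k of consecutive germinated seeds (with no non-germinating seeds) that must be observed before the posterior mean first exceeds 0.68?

k = 11

After k germinated seeds and 0 non-germinating seeds the posterior is Beta(7+k, 8), with mean (7+k)/(7+8+k).
Set (7+k)/(15+k) > 0.68 and solve: k > (0.68·15 − 7)/(1 − 0.68) = 10.000.
The smallest integer exceeding 10.000 is 11, and checking k=11: (18)/(26) = 0.6923 > 0.68.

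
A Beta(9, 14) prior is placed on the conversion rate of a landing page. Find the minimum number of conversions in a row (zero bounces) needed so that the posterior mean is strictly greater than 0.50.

After k conversions and 0 bounces the posterior is Beta(9+k, 14), with mean (9+k)/(9+14+k).
Set (9+k)/(23+k) > 0.50 and solve: k > (0.50·23 − 9)/(1 − 0.50) = 5.000.
The smallest integer exceeding 5.000 is 6, and checking k=6: (15)/(29) = 0.5172 > 0.50.

k = 6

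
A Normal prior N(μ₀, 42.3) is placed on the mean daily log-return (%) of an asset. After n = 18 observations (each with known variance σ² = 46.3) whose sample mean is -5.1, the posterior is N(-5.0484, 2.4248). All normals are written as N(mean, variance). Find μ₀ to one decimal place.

The posterior mean is a precision-weighted average: μ_n = (τ₀μ₀ + τ_data·x̄)/(τ₀+τ_data), with τ₀=1/σ₀² and τ_data=n/σ².
Here τ₀ = 1/42.3 = 0.023641 and τ_data = 18/46.3 = 0.388769, so τ_n = 0.412410.
Rearranging for μ₀: μ₀ = (μ_n·τ_n − τ_data·x̄)/τ₀ = (-5.0484·0.412410 − 0.388769·-5.1) / 0.023641 = -0.099289/0.023641 ≈ -4.2.

μ₀ = -4.2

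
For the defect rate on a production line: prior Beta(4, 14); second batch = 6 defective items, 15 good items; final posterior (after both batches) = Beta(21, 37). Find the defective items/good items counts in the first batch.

11 defective items and 8 good items

Sequential conjugate updates are equivalent to a single update on the pooled data, so total successes = posterior α − prior α and total failures = posterior β − prior β.
Total across both batches: 21−4=17 defective items, 37−14=23 good items.
Subtract the second batch: 17−6=11 defective items and 23−15=8 good items.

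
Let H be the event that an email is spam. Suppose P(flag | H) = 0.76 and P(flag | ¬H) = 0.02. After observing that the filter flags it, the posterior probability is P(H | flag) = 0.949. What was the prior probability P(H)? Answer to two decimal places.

P(H) = 0.33

Bayes' rule in odds form gives O(H|E) = O(H)·[P(E|H)/P(E|¬H)], hence O(H) = O(H|E)/LR.
Posterior odds = 0.949/(1−0.949) = 18.6078. LR = 0.76/0.02 = 38.0000.
Prior odds = 18.6078/38.0000 = 0.4897, so P(H) = 0.4897/(1+0.4897) ≈ 0.33.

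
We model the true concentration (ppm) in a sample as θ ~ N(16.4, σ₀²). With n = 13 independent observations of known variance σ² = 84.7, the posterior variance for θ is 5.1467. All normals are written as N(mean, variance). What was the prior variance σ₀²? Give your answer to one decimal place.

For the Normal–Normal model with known σ², precisions add: τ_n = τ₀ + n/σ².
So 1/σ₀² = 1/5.1467 − 13/84.7 = 0.194299 − 0.153483 = 0.040816.
Hence σ₀² = 1/0.040816 ≈ 24.5.

σ₀² = 24.5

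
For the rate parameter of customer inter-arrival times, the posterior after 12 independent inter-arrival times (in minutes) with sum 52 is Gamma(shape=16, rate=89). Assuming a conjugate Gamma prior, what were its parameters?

For an exponential likelihood with a Gamma(α, β) prior on the rate, n observations with total T give posterior Gamma(α+n, β+T).
So α = 16 − 12 = 4 and β = 89 − 52 = 37.

Gamma(shape=4, rate=37)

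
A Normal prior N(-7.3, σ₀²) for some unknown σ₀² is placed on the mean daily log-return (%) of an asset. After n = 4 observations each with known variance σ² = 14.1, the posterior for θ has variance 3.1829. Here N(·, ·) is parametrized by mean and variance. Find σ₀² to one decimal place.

For the Normal–Normal model with known σ², precisions add: τ_n = τ₀ + n/σ².
So 1/σ₀² = 1/3.1829 − 4/14.1 = 0.314179 − 0.283688 = 0.030491.
Hence σ₀² = 1/0.030491 ≈ 32.8.

σ₀² = 32.8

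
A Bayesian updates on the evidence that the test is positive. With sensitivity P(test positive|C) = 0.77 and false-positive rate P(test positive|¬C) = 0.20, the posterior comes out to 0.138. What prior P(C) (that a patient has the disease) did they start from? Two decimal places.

In odds form, posterior odds = prior odds × likelihood ratio, so prior odds = posterior odds ÷ LR.
Posterior odds = 0.138/(1−0.138) = 0.1601. LR = 0.77/0.20 = 3.8500.
Prior odds = 0.1601/3.8500 = 0.0416, so P(C) = 0.0416/(1+0.0416) ≈ 0.04.

P(C) = 0.04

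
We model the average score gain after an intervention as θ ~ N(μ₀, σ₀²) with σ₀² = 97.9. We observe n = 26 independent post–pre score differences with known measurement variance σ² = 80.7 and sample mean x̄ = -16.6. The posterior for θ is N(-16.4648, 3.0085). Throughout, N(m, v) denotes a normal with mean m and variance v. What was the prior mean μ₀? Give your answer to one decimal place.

μ₀ = -12.2

With known observation variance, the Normal–Normal posterior has precision τ_n = τ₀ + n/σ² and mean μ_n = (τ₀μ₀ + (n/σ²)x̄)/τ_n.
Here τ₀ = 1/97.9 = 0.010215 and τ_data = 26/80.7 = 0.322181, so τ_n = 0.332396.
Rearranging for μ₀: μ₀ = (μ_n·τ_n − τ_data·x̄)/τ₀ = (-16.4648·0.332396 − 0.322181·-16.6) / 0.010215 = -0.124629/0.010215 ≈ -12.2.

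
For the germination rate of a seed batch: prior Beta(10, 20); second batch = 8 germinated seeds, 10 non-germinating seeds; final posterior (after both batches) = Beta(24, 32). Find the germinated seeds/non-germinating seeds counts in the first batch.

6 germinated seeds and 2 non-germinating seeds

Sequential conjugate updates are equivalent to a single update on the pooled data, so total successes = posterior α − prior α and total failures = posterior β − prior β.
Total across both batches: 24−10=14 germinated seeds, 32−20=12 non-germinating seeds.
Subtract the second batch: 14−8=6 germinated seeds and 12−10=2 non-germinating seeds.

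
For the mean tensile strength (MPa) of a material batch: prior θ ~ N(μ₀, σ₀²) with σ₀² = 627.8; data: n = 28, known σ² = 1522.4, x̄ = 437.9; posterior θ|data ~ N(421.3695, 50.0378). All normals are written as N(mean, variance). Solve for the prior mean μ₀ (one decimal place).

With known observation variance, the Normal–Normal posterior has precision τ_n = τ₀ + n/σ² and mean μ_n = (τ₀μ₀ + (n/σ²)x̄)/τ_n.
Here τ₀ = 1/627.8 = 0.001593 and τ_data = 28/1522.4 = 0.018392, so τ_n = 0.019985.
Rearranging for μ₀: μ₀ = (μ_n·τ_n − τ_data·x̄)/τ₀ = (421.3695·0.019985 − 0.018392·437.9) / 0.001593 = 0.367213/0.001593 ≈ 230.5.

μ₀ = 230.5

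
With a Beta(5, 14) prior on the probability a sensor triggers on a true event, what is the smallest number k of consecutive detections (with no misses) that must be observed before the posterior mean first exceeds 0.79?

After k detections and 0 misses the posterior is Beta(5+k, 14), with mean (5+k)/(5+14+k).
Set (5+k)/(19+k) > 0.79 and solve: k > (0.79·19 − 5)/(1 − 0.79) = 47.667.
The smallest integer exceeding 47.667 is 48.

k = 48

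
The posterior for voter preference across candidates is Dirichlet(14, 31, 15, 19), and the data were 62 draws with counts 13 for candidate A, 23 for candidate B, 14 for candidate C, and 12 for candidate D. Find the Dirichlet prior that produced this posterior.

Dirichlet(1, 8, 1, 7)

For a Dirichlet(α) prior with multinomial counts c, the posterior is Dirichlet(α + c) componentwise.
Subtract each count from the matching posterior parameter: 14−13=1, 31−23=8, 15−14=1, 19−12=7.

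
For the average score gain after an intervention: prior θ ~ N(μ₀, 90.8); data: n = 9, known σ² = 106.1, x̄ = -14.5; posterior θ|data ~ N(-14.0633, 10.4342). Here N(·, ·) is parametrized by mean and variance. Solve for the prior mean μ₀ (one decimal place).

With known observation variance, the Normal–Normal posterior has precision τ_n = τ₀ + n/σ² and mean μ_n = (τ₀μ₀ + (n/σ²)x̄)/τ_n.
Here τ₀ = 1/90.8 = 0.011013 and τ_data = 9/106.1 = 0.084826, so τ_n = 0.095839.
Rearranging for μ₀: μ₀ = (μ_n·τ_n − τ_data·x̄)/τ₀ = (-14.0633·0.095839 − 0.084826·-14.5) / 0.011013 = -0.117836/0.011013 ≈ -10.7.

μ₀ = -10.7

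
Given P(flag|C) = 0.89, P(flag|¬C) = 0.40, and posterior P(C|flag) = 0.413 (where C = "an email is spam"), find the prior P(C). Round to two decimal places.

Bayes' rule in odds form gives O(C|E) = O(C)·[P(E|C)/P(E|¬C)], hence O(C) = O(C|E)/LR.
Posterior odds = 0.413/(1−0.413) = 0.7036. LR = 0.89/0.40 = 2.2250.
Prior odds = 0.7036/2.2250 = 0.3162, so P(C) = 0.3162/(1+0.3162) ≈ 0.24.

P(C) = 0.24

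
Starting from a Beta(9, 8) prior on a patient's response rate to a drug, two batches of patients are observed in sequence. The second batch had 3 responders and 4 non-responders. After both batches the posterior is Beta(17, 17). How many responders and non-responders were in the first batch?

Because Beta–binomial updating is additive in the counts, the combined data contributed (α_post−α_prior, β_post−β_prior) successes and failures.
Total across both batches: 17−9=8 responders, 17−8=9 non-responders.
Subtract the second batch: 8−3=5 responders and 9−4=5 non-responders.

5 responders and 5 non-responders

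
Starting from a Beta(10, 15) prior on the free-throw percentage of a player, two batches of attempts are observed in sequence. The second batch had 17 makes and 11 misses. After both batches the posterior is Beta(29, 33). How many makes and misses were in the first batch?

2 makes and 7 misses

Because Beta–binomial updating is additive in the counts, the combined data contributed (α_post−α_prior, β_post−β_prior) successes and failures.
Total across both batches: 29−10=19 makes, 33−15=18 misses.
Subtract the second batch: 19−17=2 makes and 18−11=7 misses.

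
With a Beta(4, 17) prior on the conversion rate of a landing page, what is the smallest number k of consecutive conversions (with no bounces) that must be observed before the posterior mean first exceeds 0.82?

After k conversions and 0 bounces the posterior is Beta(4+k, 17), with mean (4+k)/(4+17+k).
Set (4+k)/(21+k) > 0.82 and solve: k > (0.82·21 − 4)/(1 − 0.82) = 73.444.
The smallest integer exceeding 73.444 is 74, and checking k=74: (78)/(95) = 0.8211 > 0.82.

k = 74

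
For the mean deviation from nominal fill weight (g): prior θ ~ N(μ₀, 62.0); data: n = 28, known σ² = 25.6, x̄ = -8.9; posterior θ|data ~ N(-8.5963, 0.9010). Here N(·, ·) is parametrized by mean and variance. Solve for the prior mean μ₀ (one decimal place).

μ₀ = 12.0

The posterior mean is a precision-weighted average: μ_n = (τ₀μ₀ + τ_data·x̄)/(τ₀+τ_data), with τ₀=1/σ₀² and τ_data=n/σ².
Here τ₀ = 1/62.0 = 0.016129 and τ_data = 28/25.6 = 1.093750, so τ_n = 1.109879.
Rearranging for μ₀: μ₀ = (μ_n·τ_n − τ_data·x̄)/τ₀ = (-8.5963·1.109879 − 1.093750·-8.9) / 0.016129 = 0.193522/0.016129 ≈ 12.0.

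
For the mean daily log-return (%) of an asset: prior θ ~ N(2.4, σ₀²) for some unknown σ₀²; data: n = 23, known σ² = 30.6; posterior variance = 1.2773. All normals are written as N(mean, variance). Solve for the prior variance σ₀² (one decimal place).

For the Normal–Normal model with known σ², precisions add: τ_n = τ₀ + n/σ².
So 1/σ₀² = 1/1.2773 − 23/30.6 = 0.782901 − 0.751634 = 0.031267.
Hence σ₀² = 1/0.031267 ≈ 32.0.

σ₀² = 32.0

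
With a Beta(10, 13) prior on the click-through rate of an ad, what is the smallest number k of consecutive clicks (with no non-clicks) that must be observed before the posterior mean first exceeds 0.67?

k = 17

After k clicks and 0 non-clicks the posterior is Beta(10+k, 13), with mean (10+k)/(10+13+k).
Set (10+k)/(23+k) > 0.67 and solve: k > (0.67·23 − 10)/(1 − 0.67) = 16.394.
The smallest integer exceeding 16.394 is 17, and checking k=17: (27)/(40) = 0.6750 > 0.67.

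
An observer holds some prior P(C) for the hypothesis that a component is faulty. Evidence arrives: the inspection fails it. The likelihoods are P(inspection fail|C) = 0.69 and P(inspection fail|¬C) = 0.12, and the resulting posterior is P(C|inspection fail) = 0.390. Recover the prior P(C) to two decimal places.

P(C) = 0.10

Bayes' rule in odds form gives O(C|E) = O(C)·[P(E|C)/P(E|¬C)], hence O(C) = O(C|E)/LR.
Posterior odds = 0.390/(1−0.390) = 0.6393. LR = 0.69/0.12 = 5.7500.
Prior odds = 0.6393/5.7500 = 0.1112, so P(C) = 0.1112/(1+0.1112) ≈ 0.10.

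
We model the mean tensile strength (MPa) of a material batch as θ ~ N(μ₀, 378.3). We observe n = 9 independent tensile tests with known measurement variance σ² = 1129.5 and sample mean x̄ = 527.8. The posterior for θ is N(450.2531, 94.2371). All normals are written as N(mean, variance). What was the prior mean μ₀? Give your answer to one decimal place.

μ₀ = 216.5

The posterior mean is a precision-weighted average: μ_n = (τ₀μ₀ + τ_data·x̄)/(τ₀+τ_data), with τ₀=1/σ₀² and τ_data=n/σ².
Here τ₀ = 1/378.3 = 0.002643 and τ_data = 9/1129.5 = 0.007968, so τ_n = 0.010611.
Rearranging for μ₀: μ₀ = (μ_n·τ_n − τ_data·x̄)/τ₀ = (450.2531·0.010611 − 0.007968·527.8) / 0.002643 = 0.572125/0.002643 ≈ 216.5.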